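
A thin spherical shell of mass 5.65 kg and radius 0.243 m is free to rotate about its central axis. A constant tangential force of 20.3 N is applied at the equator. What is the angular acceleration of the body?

α ≈ 22.2 rad/s²

I = (2/3)MR² = (2/3)(5.65)(0.243)² = 0.2224 kg·m².
τ = F R = (20.3)(0.243) = 4.933 N·m.
From τ = Iα: α = 4.933/0.2224 = 22.18 rad/s².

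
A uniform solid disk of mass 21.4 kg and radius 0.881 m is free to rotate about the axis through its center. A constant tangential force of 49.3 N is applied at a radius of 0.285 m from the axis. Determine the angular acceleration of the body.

α ≈ 1.69 rad/s²

I = ½MR² = (1/2)(21.4)(0.881)² = 8.305 kg·m².
τ = F·r = (49.3)(0.285) = 14.05 N·m.
Newton's second law for rotation, τ = Iα, gives α = τ/I = 14.05/8.305 = 1.692 rad/s².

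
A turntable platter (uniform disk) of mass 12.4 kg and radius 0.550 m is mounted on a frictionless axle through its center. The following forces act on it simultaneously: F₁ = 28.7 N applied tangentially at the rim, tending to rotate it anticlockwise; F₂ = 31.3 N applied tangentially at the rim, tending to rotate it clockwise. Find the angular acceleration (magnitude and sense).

α ≈ 0.762 rad/s², clockwise

I = ½MR² = (1/2)(12.4)(0.550)² = 1.876 kg·m².
Taking anticlockwise as positive: τ₁ = +(28.7)(0.550) = +15.79 N·m; τ₂ = −(31.3)(0.550) = −17.22 N·m.
Net torque τ = -1.430 N·m.
α = τ/I = -1.430/1.876 = -0.7625 rad/s².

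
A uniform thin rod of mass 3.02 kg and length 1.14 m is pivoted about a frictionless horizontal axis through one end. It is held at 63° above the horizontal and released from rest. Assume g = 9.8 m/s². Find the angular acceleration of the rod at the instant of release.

α ≈ 5.85 rad/s²

About the pivot, I = (1/3)ML² = (1/3)(3.02)(1.14)² = 1.308 kg·m².
The weight acts at the center, a distance L/2 = 0.5700 m from the pivot; τ = Mg(L/2) cos 63° = 7.659 N·m.
α = τ/I = 7.659/1.308 = 5.854 rad/s².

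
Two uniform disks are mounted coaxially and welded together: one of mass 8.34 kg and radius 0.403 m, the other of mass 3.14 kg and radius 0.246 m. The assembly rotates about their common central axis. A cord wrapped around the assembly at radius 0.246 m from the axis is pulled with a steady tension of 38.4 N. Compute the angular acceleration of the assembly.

I = ½M₁R₁² + ½M₂R₂² = ½(8.34)(0.403)² + ½(3.14)(0.246)² = 0.7723 kg·m².
τ = F r = (38.4)(0.246) = 9.446 N·m.
α = τ/I = 9.446/0.7723 = 12.23 rad/s².

α ≈ 12.2 rad/s²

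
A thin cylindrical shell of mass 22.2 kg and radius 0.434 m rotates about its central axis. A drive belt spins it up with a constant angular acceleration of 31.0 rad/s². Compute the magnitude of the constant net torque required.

I = MR² = (22.2)(0.434)² = 4.182 kg·m².
τ = Iα = (4.182)(31.00) = 129.6 N·m.

τ ≈ 130 N·m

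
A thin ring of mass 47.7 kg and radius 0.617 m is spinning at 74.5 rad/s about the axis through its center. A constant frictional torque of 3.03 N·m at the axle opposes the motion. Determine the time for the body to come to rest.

t ≈ 446 s

I = MR² = (47.7)(0.617)² = 18.16 kg·m².
The net torque has magnitude 3.03 N·m, opposing ω.
|α| = τ/I = 3.030/18.16 = 0.1669 rad/s² (deceleration).
0 = ω₀ − |α|t ⇒ t = ω₀/|α| = 74.5/0.1669 = 446.5 s.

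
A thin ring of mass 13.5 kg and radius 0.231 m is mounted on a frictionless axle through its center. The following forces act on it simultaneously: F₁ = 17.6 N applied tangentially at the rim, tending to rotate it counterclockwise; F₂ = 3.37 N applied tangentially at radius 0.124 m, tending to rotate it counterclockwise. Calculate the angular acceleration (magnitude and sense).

α ≈ 6.22 rad/s², counterclockwise

I = MR² = (13.5)(0.231)² = 0.7204 kg·m².
Taking counterclockwise as positive: τ₁ = +(17.6)(0.231) = +4.066 N·m; τ₂ = +(3.37)(0.124) = +0.4179 N·m.
Net torque τ = 4.483 N·m.
α = τ/I = 4.483/0.7204 = 6.224 rad/s².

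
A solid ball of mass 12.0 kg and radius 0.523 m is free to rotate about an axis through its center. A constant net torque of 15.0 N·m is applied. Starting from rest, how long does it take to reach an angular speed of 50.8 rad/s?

I = (2/5)MR² = (2/5)(12.0)(0.523)² = 1.313 kg·m².
α = τ/I = 15.0/1.313 = 11.42 rad/s².
ω = αt ⇒ t = ω/α = 50.8/11.42 = 4.446 s.

t ≈ 4.45 s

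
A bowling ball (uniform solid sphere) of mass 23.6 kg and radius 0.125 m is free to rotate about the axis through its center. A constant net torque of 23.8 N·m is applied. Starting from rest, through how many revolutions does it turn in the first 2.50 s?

I = (2/5)MR² = (2/5)(23.6)(0.125)² = 0.1475 kg·m².
α = τ/I = 23.8/0.1475 = 161.4 rad/s².
θ = ½αt² = ½(161.4)(2.50)² = 504.2 rad.
Revolutions = θ/(2π) = 80.25.

≈ 80.3 revolutions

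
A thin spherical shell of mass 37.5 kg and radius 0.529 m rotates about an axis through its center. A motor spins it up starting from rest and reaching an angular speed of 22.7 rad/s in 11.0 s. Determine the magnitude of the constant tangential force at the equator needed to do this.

I = (2/3)MR² = (2/3)(37.5)(0.529)² = 6.996 kg·m².
α = Δω/Δt = (22.7 − 0)/11.0 = 2.064 rad/s².
The required torque is τ = Iα = (6.996)(2.064) = 14.44 N·m.
A tangential force at the equator gives τ = FR, so F = τ/R = 14.44/0.529 = 27.29 N.

F ≈ 27.3 N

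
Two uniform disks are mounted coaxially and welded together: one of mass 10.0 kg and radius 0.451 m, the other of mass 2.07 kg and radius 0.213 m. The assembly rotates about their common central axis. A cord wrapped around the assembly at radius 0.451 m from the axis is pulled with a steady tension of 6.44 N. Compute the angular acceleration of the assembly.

α ≈ 2.73 rad/s²

I = ½M₁R₁² + ½M₂R₂² = ½(10.0)(0.451)² + ½(2.07)(0.213)² = 1.064 kg·m².
τ = F r = (6.44)(0.451) = 2.904 N·m.
α = τ/I = 2.904/1.064 = 2.730 rad/s².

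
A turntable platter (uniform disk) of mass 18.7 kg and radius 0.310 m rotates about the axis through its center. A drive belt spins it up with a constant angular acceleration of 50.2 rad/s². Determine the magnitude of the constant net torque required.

τ ≈ 45.1 N·m

I = ½MR² = (1/2)(18.7)(0.310)² = 0.8985 kg·m².
τ = Iα = (0.8985)(50.20) = 45.11 N·m.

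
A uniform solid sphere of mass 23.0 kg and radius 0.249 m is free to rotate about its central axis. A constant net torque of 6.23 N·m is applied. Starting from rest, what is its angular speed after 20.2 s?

I = (2/5)MR² = (2/5)(23.0)(0.249)² = 0.5704 kg·m².
α = τ/I = 6.23/0.5704 = 10.92 rad/s².
ω = ω₀ + αt = 0 + (10.92)(20.2) = 220.6 rad/s.

ω ≈ 221 rad/s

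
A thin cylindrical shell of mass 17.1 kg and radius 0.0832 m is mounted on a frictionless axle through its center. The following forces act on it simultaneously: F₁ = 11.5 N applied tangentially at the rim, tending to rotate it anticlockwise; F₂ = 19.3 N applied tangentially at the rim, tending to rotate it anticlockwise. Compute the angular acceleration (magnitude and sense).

I = MR² = (17.1)(0.0832)² = 0.1184 kg·m².
Taking anticlockwise as positive: τ₁ = +(11.5)(0.0832) = +0.9568 N·m; τ₂ = +(19.3)(0.0832) = +1.606 N·m.
Net torque τ = 2.563 N·m.
α = τ/I = 2.563/0.1184 = 21.65 rad/s².

α ≈ 21.6 rad/s², anticlockwise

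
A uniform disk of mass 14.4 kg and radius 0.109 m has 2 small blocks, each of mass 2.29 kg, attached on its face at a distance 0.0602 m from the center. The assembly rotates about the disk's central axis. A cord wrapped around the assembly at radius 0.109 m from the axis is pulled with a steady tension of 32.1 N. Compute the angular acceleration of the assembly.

I_disk = ½MR² = ½(14.4)(0.109)² = 0.08554 kg·m².
I_blocks = 2·m·r² = 2(2.29)(0.0602)² = 0.01660 kg·m².
Total I = 0.1021 kg·m².
τ = F r = (32.1)(0.109) = 3.499 N·m.
α = τ/I = 3.499/0.1021 = 34.26 rad/s².

α ≈ 34.3 rad/s²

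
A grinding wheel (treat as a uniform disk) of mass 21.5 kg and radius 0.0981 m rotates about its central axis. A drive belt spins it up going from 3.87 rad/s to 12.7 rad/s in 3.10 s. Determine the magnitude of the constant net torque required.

I = ½MR² = (1/2)(21.5)(0.0981)² = 0.1035 kg·m².
α = Δω/Δt = (12.7 − 3.87)/3.10 = 2.848 rad/s².
τ = Iα = (0.1035)(2.848) = 0.2947 N·m.

τ ≈ 0.295 N·m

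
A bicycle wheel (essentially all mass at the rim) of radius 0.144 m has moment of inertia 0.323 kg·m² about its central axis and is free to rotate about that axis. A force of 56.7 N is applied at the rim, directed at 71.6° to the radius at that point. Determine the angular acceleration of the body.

Only the tangential component produces torque: τ = F R sinθ = (56.7)(0.144) sin 71.6° = 7.747 N·m.
Newton's second law for rotation, τ = Iα, gives α = τ/I = 7.747/0.3230 = 23.99 rad/s².

α ≈ 24.0 rad/s²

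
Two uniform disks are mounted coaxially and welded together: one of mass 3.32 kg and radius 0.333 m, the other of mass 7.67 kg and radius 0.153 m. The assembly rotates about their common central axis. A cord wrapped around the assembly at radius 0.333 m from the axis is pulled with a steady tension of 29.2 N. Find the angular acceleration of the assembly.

α ≈ 35.5 rad/s²

I = ½M₁R₁² + ½M₂R₂² = ½(3.32)(0.333)² + ½(7.67)(0.153)² = 0.2738 kg·m².
τ = F r = (29.2)(0.333) = 9.724 N·m.
α = τ/I = 9.724/0.2738 = 35.51 rad/s².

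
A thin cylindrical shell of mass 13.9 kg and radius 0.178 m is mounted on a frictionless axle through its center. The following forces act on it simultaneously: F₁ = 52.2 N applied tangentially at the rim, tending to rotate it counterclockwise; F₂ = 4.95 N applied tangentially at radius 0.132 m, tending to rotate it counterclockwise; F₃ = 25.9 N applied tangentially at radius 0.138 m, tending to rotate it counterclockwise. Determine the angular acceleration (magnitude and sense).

I = MR² = (13.9)(0.178)² = 0.4404 kg·m².
Taking counterclockwise as positive: τ₁ = +(52.2)(0.178) = +9.292 N·m; τ₂ = +(4.95)(0.132) = +0.6534 N·m; τ₃ = +(25.9)(0.138) = +3.574 N·m.
Net torque τ = 13.52 N·m.
α = τ/I = 13.52/0.4404 = 30.70 rad/s².

α ≈ 30.7 rad/s², counterclockwise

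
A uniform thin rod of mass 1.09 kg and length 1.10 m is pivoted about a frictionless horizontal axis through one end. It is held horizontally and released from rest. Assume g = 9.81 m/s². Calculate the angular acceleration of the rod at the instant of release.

About the pivot, I = (1/3)ML² = (1/3)(1.09)(1.10)² = 0.4396 kg·m².
The weight acts at the center, a distance L/2 = 0.5500 m from the pivot; τ = Mg(L/2) = 5.881 N·m.
α = τ/I = 5.881/0.4396 = 13.38 rad/s².

α ≈ 13.4 rad/s²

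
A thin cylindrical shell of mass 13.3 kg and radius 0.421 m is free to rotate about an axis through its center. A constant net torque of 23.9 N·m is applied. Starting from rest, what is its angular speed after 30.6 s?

I = MR² = (13.3)(0.421)² = 2.357 kg·m².
α = τ/I = 23.9/2.357 = 10.14 rad/s².
ω = ω₀ + αt = 0 + (10.14)(30.6) = 310.2 rad/s.

ω ≈ 310 rad/s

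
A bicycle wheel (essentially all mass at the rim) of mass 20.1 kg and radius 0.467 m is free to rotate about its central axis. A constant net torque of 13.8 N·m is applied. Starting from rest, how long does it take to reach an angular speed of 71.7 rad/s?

t ≈ 22.8 s

I = MR² = (20.1)(0.467)² = 4.384 kg·m².
α = τ/I = 13.8/4.384 = 3.148 rad/s².
ω = αt ⇒ t = ω/α = 71.7/3.148 = 22.78 s.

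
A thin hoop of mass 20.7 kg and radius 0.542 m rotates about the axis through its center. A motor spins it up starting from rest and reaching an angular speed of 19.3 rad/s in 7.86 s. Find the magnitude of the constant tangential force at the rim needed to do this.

F ≈ 27.5 N

I = MR² = (20.7)(0.542)² = 6.081 kg·m².
α = Δω/Δt = (19.3 − 0)/7.86 = 2.455 rad/s².
The required torque is τ = Iα = (6.081)(2.455) = 14.93 N·m.
A tangential force at the rim gives τ = FR, so F = τ/R = 14.93/0.542 = 27.55 N.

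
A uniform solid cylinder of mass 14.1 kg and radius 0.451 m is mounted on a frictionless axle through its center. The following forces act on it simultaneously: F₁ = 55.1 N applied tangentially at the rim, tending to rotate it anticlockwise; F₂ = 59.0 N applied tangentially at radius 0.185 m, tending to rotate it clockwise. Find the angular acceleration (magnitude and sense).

I = ½MR² = (1/2)(14.1)(0.451)² = 1.434 kg·m².
Taking anticlockwise as positive: τ₁ = +(55.1)(0.451) = +24.85 N·m; τ₂ = −(59.0)(0.185) = −10.91 N·m.
Net torque τ = 13.94 N·m.
α = τ/I = 13.94/1.434 = 9.718 rad/s².

α ≈ 9.72 rad/s², anticlockwise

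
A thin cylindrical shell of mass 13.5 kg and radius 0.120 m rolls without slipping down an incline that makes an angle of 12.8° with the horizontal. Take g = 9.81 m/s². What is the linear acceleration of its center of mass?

a ≈ 1.09 m/s²

Translation along the incline: Mg sinθ − f = Ma.
Rotation about the center: fR = Iα with I = MR². No-slip gives a = αR, so f = (I/R²)a = M a.
Substituting: Mg sinθ = (1 + 1.000)Ma, so a = g sinθ/(1 + 1.000) = (9.81) sin 12.8° / 2.000 = 1.087 m/s².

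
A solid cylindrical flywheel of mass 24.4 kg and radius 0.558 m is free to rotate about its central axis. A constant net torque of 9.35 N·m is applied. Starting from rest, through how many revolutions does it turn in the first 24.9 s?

≈ 121 revolutions

I = ½MR² = (1/2)(24.4)(0.558)² = 3.799 kg·m².
α = τ/I = 9.35/3.799 = 2.461 rad/s².
θ = ½αt² = ½(2.461)(24.9)² = 763.0 rad.
Revolutions = θ/(2π) = 121.4.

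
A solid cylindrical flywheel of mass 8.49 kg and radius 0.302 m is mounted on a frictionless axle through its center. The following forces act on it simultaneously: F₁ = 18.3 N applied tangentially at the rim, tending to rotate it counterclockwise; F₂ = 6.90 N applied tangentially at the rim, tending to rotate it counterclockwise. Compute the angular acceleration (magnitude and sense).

I = ½MR² = (1/2)(8.49)(0.302)² = 0.3872 kg·m².
Taking counterclockwise as positive: τ₁ = +(18.3)(0.302) = +5.527 N·m; τ₂ = +(6.90)(0.302) = +2.084 N·m.
Net torque τ = 7.610 N·m.
α = τ/I = 7.610/0.3872 = 19.66 rad/s².

α ≈ 19.7 rad/s², counterclockwise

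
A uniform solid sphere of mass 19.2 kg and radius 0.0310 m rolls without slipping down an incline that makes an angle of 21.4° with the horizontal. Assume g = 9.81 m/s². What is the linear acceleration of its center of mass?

Translation along the incline: Mg sinθ − f = Ma.
Rotation about the center: fR = Iα with I = (2/5)MR². No-slip gives a = αR, so f = (I/R²)a = (2/5)M a.
Substituting: Mg sinθ = (1 + 0.4000)Ma, so a = g sinθ/(1 + 0.4000) = (9.81) sin 21.4° / 1.400 = 2.557 m/s².

a ≈ 2.56 m/s²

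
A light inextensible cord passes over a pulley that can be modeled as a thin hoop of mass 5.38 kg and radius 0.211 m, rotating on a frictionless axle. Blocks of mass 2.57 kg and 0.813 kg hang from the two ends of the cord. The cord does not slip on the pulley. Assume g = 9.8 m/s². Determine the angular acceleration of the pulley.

α ≈ 9.31 rad/s²

I = MR² = (5.38)(0.211)² = 0.2395 kg·m².
Heavier block: m₁g − T₁ = m₁a. Lighter block: T₂ − m₂g = m₂a.
Pulley: (T₁ − T₂)R = Iα = I(a/R), so T₁ − T₂ = (I/R²)a = 1·M_p a = 5.380·a.
Adding the three: (m₁ − m₂)g = (m₁ + m₂ + 5.380)a, so a = (2.57 − 0.813)(9.8)/(2.57 + 0.813 + 5.380) = 1.965 m/s².
α = a/R = 1.965/0.211 = 9.312 rad/s².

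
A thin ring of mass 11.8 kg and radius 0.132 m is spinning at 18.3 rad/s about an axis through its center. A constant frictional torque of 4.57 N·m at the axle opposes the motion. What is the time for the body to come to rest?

t ≈ 0.823 s

I = MR² = (11.8)(0.132)² = 0.2056 kg·m².
The net torque has magnitude 4.57 N·m, opposing ω.
|α| = τ/I = 4.570/0.2056 = 22.23 rad/s² (deceleration).
0 = ω₀ − |α|t ⇒ t = ω₀/|α| = 18.3/22.23 = 0.8233 s.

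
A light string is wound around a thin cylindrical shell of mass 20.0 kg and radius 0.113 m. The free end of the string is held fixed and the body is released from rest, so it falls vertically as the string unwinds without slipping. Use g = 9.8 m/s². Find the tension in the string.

T ≈ 98.0 N

Translation: Mg − T = Ma. Rotation about the center: TR = Iα with I = MR².
With a = αR: T = (I/R²)a = M a, so Mg = (1 + 1.000)Ma.
a = g/(1 + 1.000) = 9.8/2.000 = 4.900 m/s².
T = 1.000·M·a = (1.000)(20.0)(4.900) = 98.00 N.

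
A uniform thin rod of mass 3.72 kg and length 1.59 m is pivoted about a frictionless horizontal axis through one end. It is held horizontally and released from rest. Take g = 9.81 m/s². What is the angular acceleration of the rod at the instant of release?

α ≈ 9.25 rad/s²

About the pivot, I = (1/3)ML² = (1/3)(3.72)(1.59)² = 3.135 kg·m².
The weight acts at the center, a distance L/2 = 0.7950 m from the pivot; τ = Mg(L/2) = 29.01 N·m.
α = τ/I = 29.01/3.135 = 9.255 rad/s².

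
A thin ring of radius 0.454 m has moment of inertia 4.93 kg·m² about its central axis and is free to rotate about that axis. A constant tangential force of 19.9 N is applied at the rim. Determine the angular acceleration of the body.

τ = F R = (19.9)(0.454) = 9.035 N·m.
From τ = Iα: α = 9.035/4.930 = 1.833 rad/s².

α ≈ 1.83 rad/s²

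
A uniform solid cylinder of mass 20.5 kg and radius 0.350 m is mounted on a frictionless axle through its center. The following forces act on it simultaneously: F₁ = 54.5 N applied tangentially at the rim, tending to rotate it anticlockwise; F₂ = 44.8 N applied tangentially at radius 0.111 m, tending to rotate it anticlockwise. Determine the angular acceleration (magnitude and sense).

α ≈ 19.2 rad/s², anticlockwise

I = ½MR² = (1/2)(20.5)(0.350)² = 1.256 kg·m².
Taking anticlockwise as positive: τ₁ = +(54.5)(0.350) = +19.07 N·m; τ₂ = +(44.8)(0.111) = +4.973 N·m.
Net torque τ = 24.05 N·m.
α = τ/I = 24.05/1.256 = 19.15 rad/s².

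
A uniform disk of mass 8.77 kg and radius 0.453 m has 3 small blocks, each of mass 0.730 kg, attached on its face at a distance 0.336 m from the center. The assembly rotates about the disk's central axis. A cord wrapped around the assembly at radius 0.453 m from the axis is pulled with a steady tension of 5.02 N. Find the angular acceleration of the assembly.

α ≈ 1.98 rad/s²

I_disk = ½MR² = ½(8.77)(0.453)² = 0.8998 kg·m².
I_blocks = 3·m·r² = 3(0.730)(0.336)² = 0.2472 kg·m².
Total I = 1.147 kg·m².
τ = F r = (5.02)(0.453) = 2.274 N·m.
α = τ/I = 2.274/1.147 = 1.982 rad/s².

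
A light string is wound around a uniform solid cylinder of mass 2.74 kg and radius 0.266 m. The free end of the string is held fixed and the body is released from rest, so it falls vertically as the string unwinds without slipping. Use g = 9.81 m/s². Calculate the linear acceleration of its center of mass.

a ≈ 6.54 m/s²

Translation: Mg − T = Ma. Rotation about the center: TR = Iα with I = ½MR².
With a = αR: T = (I/R²)a = (1/2)M a, so Mg = (1 + 0.5000)Ma.
a = g/(1 + 0.5000) = 9.81/1.500 = 6.540 m/s².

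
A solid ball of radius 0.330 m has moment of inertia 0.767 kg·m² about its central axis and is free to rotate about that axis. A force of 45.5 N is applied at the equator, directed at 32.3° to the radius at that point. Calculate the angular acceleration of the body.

α ≈ 10.5 rad/s²

Only the tangential component produces torque: τ = F R sinθ = (45.5)(0.330) sin 32.3° = 8.023 N·m.
Newton's second law for rotation, τ = Iα, gives α = τ/I = 8.023/0.7670 = 10.46 rad/s².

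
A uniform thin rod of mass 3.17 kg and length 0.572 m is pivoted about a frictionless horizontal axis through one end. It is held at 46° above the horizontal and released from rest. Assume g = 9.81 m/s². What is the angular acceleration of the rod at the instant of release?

α ≈ 17.9 rad/s²

About the pivot, I = (1/3)ML² = (1/3)(3.17)(0.572)² = 0.3457 kg·m².
The weight acts at the center, a distance L/2 = 0.2860 m from the pivot; τ = Mg(L/2) cos 46° = 6.178 N·m.
α = τ/I = 6.178/0.3457 = 17.87 rad/s².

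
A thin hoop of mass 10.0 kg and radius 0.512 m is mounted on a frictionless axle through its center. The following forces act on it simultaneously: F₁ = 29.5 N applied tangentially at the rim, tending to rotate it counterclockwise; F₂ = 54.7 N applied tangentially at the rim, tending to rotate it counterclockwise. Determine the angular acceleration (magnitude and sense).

α ≈ 16.4 rad/s², counterclockwise

I = MR² = (10.0)(0.512)² = 2.621 kg·m².
Taking counterclockwise as positive: τ₁ = +(29.5)(0.512) = +15.10 N·m; τ₂ = +(54.7)(0.512) = +28.01 N·m.
Net torque τ = 43.11 N·m.
α = τ/I = 43.11/2.621 = 16.45 rad/s².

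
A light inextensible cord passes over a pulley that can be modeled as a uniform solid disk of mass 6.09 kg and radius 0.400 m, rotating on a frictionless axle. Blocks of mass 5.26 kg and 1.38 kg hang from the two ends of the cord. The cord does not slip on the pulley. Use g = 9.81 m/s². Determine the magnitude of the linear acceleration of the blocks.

a ≈ 3.93 m/s²

I = ½MR² = (1/2)(6.09)(0.400)² = 0.4872 kg·m².
Heavier block: m₁g − T₁ = m₁a. Lighter block: T₂ − m₂g = m₂a.
Pulley: (T₁ − T₂)R = Iα = I(a/R), so T₁ − T₂ = (I/R²)a = (1/2)M_p a = 3.045·a.
Adding the three: (m₁ − m₂)g = (m₁ + m₂ + 3.045)a, so a = (5.26 − 1.38)(9.81)/(5.26 + 1.38 + 3.045) = 3.930 m/s².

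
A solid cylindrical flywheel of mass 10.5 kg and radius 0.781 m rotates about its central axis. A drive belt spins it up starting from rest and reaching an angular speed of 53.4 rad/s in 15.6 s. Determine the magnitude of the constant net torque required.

τ ≈ 11.0 N·m

I = ½MR² = (1/2)(10.5)(0.781)² = 3.202 kg·m².
α = Δω/Δt = (53.4 − 0)/15.6 = 3.423 rad/s².
τ = Iα = (3.202)(3.423) = 10.96 N·m.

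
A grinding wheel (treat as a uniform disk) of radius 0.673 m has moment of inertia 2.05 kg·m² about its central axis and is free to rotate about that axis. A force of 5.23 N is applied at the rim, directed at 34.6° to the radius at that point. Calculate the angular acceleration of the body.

Only the tangential component produces torque: τ = F R sinθ = (5.23)(0.673) sin 34.6° = 1.999 N·m.
From τ = Iα: α = 1.999/2.050 = 0.9750 rad/s².

α ≈ 0.975 rad/s²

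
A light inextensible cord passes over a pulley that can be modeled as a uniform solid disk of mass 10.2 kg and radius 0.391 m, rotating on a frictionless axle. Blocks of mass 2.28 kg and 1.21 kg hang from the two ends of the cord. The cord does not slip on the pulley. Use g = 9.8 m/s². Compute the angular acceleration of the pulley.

I = ½MR² = (1/2)(10.2)(0.391)² = 0.7797 kg·m².
Heavier block: m₁g − T₁ = m₁a. Lighter block: T₂ − m₂g = m₂a.
Pulley: (T₁ − T₂)R = Iα = I(a/R), so T₁ − T₂ = (I/R²)a = (1/2)M_p a = 5.100·a.
Adding the three: (m₁ − m₂)g = (m₁ + m₂ + 5.100)a, so a = (2.28 − 1.21)(9.8)/(2.28 + 1.21 + 5.100) = 1.221 m/s².
α = a/R = 1.221/0.391 = 3.122 rad/s².

α ≈ 3.12 rad/s²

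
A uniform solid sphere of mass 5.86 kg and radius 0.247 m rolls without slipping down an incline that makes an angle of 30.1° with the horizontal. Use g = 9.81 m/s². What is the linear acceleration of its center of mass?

a ≈ 3.51 m/s²

Translation along the incline: Mg sinθ − f = Ma.
Rotation about the center: fR = Iα with I = (2/5)MR². No-slip gives a = αR, so f = (I/R²)a = (2/5)M a.
Substituting: Mg sinθ = (1 + 0.4000)Ma, so a = g sinθ/(1 + 0.4000) = (9.81) sin 30.1° / 1.400 = 3.514 m/s².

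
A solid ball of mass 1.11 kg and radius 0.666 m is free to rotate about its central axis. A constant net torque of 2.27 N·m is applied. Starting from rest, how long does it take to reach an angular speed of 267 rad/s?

I = (2/5)MR² = (2/5)(1.11)(0.666)² = 0.1969 kg·m².
α = τ/I = 2.27/0.1969 = 11.53 rad/s².
ω = αt ⇒ t = ω/α = 267/11.53 = 23.16 s.

t ≈ 23.2 s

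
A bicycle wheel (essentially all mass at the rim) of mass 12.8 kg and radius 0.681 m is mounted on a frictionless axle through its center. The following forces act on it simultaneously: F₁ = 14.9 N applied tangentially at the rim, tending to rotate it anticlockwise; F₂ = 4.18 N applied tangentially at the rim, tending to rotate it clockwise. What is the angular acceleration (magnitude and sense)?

α ≈ 1.23 rad/s², anticlockwise

I = MR² = (12.8)(0.681)² = 5.936 kg·m².
Taking anticlockwise as positive: τ₁ = +(14.9)(0.681) = +10.15 N·m; τ₂ = −(4.18)(0.681) = −2.847 N·m.
Net torque τ = 7.300 N·m.
α = τ/I = 7.300/5.936 = 1.230 rad/s².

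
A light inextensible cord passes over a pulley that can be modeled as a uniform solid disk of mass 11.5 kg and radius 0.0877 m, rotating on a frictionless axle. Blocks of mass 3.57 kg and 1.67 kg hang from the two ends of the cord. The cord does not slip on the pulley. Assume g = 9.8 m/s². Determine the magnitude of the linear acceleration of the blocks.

a ≈ 1.69 m/s²

I = ½MR² = (1/2)(11.5)(0.0877)² = 0.04422 kg·m².
Heavier block: m₁g − T₁ = m₁a. Lighter block: T₂ − m₂g = m₂a.
Pulley: (T₁ − T₂)R = Iα = I(a/R), so T₁ − T₂ = (I/R²)a = (1/2)M_p a = 5.750·a.
Adding the three: (m₁ − m₂)g = (m₁ + m₂ + 5.750)a, so a = (3.57 − 1.67)(9.8)/(3.57 + 1.67 + 5.750) = 1.694 m/s².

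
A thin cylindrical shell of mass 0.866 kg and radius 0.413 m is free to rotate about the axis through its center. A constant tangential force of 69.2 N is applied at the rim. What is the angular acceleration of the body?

α ≈ 193 rad/s²

I = MR² = (0.866)(0.413)² = 0.1477 kg·m².
τ = F R = (69.2)(0.413) = 28.58 N·m.
Newton's second law for rotation, τ = Iα, gives α = τ/I = 28.58/0.1477 = 193.5 rad/s².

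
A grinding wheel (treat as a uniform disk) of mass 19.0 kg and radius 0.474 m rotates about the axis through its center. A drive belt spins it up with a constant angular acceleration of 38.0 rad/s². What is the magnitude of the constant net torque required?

I = ½MR² = (1/2)(19.0)(0.474)² = 2.134 kg·m².
τ = Iα = (2.134)(38.00) = 81.11 N·m.

τ ≈ 81.1 N·m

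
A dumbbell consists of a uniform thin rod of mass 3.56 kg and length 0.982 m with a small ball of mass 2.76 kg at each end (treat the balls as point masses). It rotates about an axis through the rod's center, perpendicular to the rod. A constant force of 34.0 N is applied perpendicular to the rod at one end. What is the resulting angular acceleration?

I_rod = (1/12)ML² = (1/12)(3.56)(0.982)² = 0.2861 kg·m².
I_balls = 2·m·(L/2)² = 2(2.76)(0.4910)² = 1.331 kg·m².
Total I = 1.617 kg·m².
τ = F·(L/2) = (34.0)(0.491) = 16.69 N·m.
α = τ/I = 16.69/1.617 = 10.33 rad/s².

α ≈ 10.3 rad/s²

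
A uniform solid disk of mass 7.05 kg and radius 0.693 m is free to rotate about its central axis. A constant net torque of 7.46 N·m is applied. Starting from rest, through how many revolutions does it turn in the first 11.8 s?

I = ½MR² = (1/2)(7.05)(0.693)² = 1.693 kg·m².
α = τ/I = 7.46/1.693 = 4.407 rad/s².
θ = ½αt² = ½(4.407)(11.8)² = 306.8 rad.
Revolutions = θ/(2π) = 48.83.

≈ 48.8 revolutions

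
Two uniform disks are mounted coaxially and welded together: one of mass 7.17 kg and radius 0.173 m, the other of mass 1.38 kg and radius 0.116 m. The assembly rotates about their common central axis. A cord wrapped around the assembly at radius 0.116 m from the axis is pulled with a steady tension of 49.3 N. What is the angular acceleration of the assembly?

I = ½M₁R₁² + ½M₂R₂² = ½(7.17)(0.173)² + ½(1.38)(0.116)² = 0.1166 kg·m².
τ = F r = (49.3)(0.116) = 5.719 N·m.
α = τ/I = 5.719/0.1166 = 49.05 rad/s².

α ≈ 49.1 rad/s²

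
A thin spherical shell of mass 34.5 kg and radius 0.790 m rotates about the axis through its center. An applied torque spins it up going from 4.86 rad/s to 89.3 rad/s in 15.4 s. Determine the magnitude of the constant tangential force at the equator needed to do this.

I = (2/3)MR² = (2/3)(34.5)(0.790)² = 14.35 kg·m².
α = Δω/Δt = (89.3 − 4.86)/15.4 = 5.483 rad/s².
The required torque is τ = Iα = (14.35)(5.483) = 78.71 N·m.
A tangential force at the equator gives τ = FR, so F = τ/R = 78.71/0.790 = 99.63 N.

F ≈ 99.6 N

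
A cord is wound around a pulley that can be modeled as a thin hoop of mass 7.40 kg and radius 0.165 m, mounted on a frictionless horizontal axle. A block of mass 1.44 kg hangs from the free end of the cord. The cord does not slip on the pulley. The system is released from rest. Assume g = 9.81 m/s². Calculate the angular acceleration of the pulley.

α ≈ 9.68 rad/s²

I = MR² = (7.40)(0.165)² = 0.2015 kg·m².
Block: mg − T = ma. Pulley: TR = Iα. No-slip: a = αR, so T = (I/R²)a = 7.400·a.
Then mg = (m + 7.400)a, so a = (1.44)(9.81)/(1.44 + 7.400) = 1.598 m/s².
α = a/R = 1.598/0.165 = 9.685 rad/s².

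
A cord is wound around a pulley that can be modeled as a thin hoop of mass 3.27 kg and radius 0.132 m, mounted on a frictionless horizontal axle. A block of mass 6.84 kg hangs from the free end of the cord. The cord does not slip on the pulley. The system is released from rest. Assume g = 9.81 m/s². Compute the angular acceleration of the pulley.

I = MR² = (3.27)(0.132)² = 0.05698 kg·m².
Block: mg − T = ma. Pulley: TR = Iα. No-slip: a = αR, so T = (I/R²)a = 3.270·a.
Then mg = (m + 3.270)a, so a = (6.84)(9.81)/(6.84 + 3.270) = 6.637 m/s².
α = a/R = 6.637/0.132 = 50.28 rad/s².

α ≈ 50.3 rad/s²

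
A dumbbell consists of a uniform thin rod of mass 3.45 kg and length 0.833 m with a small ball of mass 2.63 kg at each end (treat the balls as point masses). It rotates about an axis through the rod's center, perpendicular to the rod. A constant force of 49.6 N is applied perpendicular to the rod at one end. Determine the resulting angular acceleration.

I_rod = (1/12)ML² = (1/12)(3.45)(0.833)² = 0.1995 kg·m².
I_balls = 2·m·(L/2)² = 2(2.63)(0.4165)² = 0.9125 kg·m².
Total I = 1.112 kg·m².
τ = F·(L/2) = (49.6)(0.416) = 20.66 N·m.
α = τ/I = 20.66/1.112 = 18.58 rad/s².

α ≈ 18.6 rad/s²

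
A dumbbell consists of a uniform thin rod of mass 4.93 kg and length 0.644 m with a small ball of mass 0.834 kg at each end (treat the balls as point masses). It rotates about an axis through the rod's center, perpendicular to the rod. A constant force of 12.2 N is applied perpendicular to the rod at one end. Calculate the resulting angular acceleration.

α ≈ 11.4 rad/s²

I_rod = (1/12)ML² = (1/12)(4.93)(0.644)² = 0.1704 kg·m².
I_balls = 2·m·(L/2)² = 2(0.834)(0.3220)² = 0.1729 kg·m².
Total I = 0.3433 kg·m².
τ = F·(L/2) = (12.2)(0.322) = 3.928 N·m.
α = τ/I = 3.928/0.3433 = 11.44 rad/s².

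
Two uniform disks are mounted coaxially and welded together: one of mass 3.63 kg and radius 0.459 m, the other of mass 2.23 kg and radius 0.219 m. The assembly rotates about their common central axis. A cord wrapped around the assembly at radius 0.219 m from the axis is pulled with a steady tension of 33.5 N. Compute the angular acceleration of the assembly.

α ≈ 16.8 rad/s²

I = ½M₁R₁² + ½M₂R₂² = ½(3.63)(0.459)² + ½(2.23)(0.219)² = 0.4359 kg·m².
τ = F r = (33.5)(0.219) = 7.337 N·m.
α = τ/I = 7.337/0.4359 = 16.83 rad/s².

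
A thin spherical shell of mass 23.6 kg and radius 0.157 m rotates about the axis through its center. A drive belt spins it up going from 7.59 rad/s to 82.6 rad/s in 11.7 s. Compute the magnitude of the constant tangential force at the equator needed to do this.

F ≈ 15.8 N

I = (2/3)MR² = (2/3)(23.6)(0.157)² = 0.3878 kg·m².
α = Δω/Δt = (82.6 − 7.59)/11.7 = 6.411 rad/s².
The required torque is τ = Iα = (0.3878)(6.411) = 2.486 N·m.
A tangential force at the equator gives τ = FR, so F = τ/R = 2.486/0.157 = 15.84 N.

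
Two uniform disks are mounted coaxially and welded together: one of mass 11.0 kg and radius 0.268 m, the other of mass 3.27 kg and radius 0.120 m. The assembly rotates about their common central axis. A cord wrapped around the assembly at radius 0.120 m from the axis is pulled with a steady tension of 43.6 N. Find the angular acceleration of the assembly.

I = ½M₁R₁² + ½M₂R₂² = ½(11.0)(0.268)² + ½(3.27)(0.120)² = 0.4186 kg·m².
τ = F r = (43.6)(0.120) = 5.232 N·m.
α = τ/I = 5.232/0.4186 = 12.50 rad/s².

α ≈ 12.5 rad/s²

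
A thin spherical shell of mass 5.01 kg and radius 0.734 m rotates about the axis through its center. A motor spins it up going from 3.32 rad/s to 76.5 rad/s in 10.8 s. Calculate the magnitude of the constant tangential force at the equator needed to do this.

I = (2/3)MR² = (2/3)(5.01)(0.734)² = 1.799 kg·m².
α = Δω/Δt = (76.5 − 3.32)/10.8 = 6.776 rad/s².
The required torque is τ = Iα = (1.799)(6.776) = 12.19 N·m.
A tangential force at the equator gives τ = FR, so F = τ/R = 12.19/0.734 = 16.61 N.

F ≈ 16.6 N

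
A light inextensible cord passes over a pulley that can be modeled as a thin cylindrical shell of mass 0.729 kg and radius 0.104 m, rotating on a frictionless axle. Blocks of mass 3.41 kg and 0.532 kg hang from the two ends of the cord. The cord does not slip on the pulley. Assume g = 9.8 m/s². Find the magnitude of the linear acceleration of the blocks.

I = MR² = (0.729)(0.104)² = 0.007885 kg·m².
Heavier block: m₁g − T₁ = m₁a. Lighter block: T₂ − m₂g = m₂a.
Pulley: (T₁ − T₂)R = Iα = I(a/R), so T₁ − T₂ = (I/R²)a = 1·M_p a = 0.7290·a.
Adding the three: (m₁ − m₂)g = (m₁ + m₂ + 0.7290)a, so a = (3.41 − 0.532)(9.8)/(3.41 + 0.532 + 0.7290) = 6.038 m/s².

a ≈ 6.04 m/s²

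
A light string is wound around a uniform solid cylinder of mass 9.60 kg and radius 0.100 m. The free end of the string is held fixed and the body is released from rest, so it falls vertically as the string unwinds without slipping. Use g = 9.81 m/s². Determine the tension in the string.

T ≈ 31.4 N

Translation: Mg − T = Ma. Rotation about the center: TR = Iα with I = ½MR².
With a = αR: T = (I/R²)a = (1/2)M a, so Mg = (1 + 0.5000)Ma.
a = g/(1 + 0.5000) = 9.81/1.500 = 6.540 m/s².
T = 0.5000·M·a = (0.5000)(9.60)(6.540) = 31.39 N.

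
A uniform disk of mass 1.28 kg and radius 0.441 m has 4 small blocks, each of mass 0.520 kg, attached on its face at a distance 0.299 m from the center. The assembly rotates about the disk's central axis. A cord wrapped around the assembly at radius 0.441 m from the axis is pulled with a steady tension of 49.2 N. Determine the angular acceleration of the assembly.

I_disk = ½MR² = ½(1.28)(0.441)² = 0.1245 kg·m².
I_blocks = 4·m·r² = 4(0.520)(0.299)² = 0.1860 kg·m².
Total I = 0.3104 kg·m².
τ = F r = (49.2)(0.441) = 21.70 N·m.
α = τ/I = 21.70/0.3104 = 69.90 rad/s².

α ≈ 69.9 rad/s²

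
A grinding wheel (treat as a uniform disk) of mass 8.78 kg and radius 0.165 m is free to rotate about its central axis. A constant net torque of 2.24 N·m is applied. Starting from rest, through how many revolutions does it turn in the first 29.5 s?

≈ 1300 revolutions

I = ½MR² = (1/2)(8.78)(0.165)² = 0.1195 kg·m².
α = τ/I = 2.24/0.1195 = 18.74 rad/s².
θ = ½αt² = ½(18.74)(29.5)² = 8155 rad.
Revolutions = θ/(2π) = 1298.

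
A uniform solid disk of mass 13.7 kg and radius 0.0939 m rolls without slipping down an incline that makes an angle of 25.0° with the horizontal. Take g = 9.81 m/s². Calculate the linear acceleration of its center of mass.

Translation along the incline: Mg sinθ − f = Ma.
Rotation about the center: fR = Iα with I = ½MR². No-slip gives a = αR, so f = (I/R²)a = (1/2)M a.
Substituting: Mg sinθ = (1 + 0.5000)Ma, so a = g sinθ/(1 + 0.5000) = (9.81) sin 25.0° / 1.500 = 2.764 m/s².

a ≈ 2.76 m/s²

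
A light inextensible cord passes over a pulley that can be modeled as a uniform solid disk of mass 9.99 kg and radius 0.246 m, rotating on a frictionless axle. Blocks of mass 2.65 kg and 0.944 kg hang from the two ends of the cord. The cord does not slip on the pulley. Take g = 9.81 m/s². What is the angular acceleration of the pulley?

I = ½MR² = (1/2)(9.99)(0.246)² = 0.3023 kg·m².
Heavier block: m₁g − T₁ = m₁a. Lighter block: T₂ − m₂g = m₂a.
Pulley: (T₁ − T₂)R = Iα = I(a/R), so T₁ − T₂ = (I/R²)a = (1/2)M_p a = 4.995·a.
Adding the three: (m₁ − m₂)g = (m₁ + m₂ + 4.995)a, so a = (2.65 − 0.944)(9.81)/(2.65 + 0.944 + 4.995) = 1.949 m/s².
α = a/R = 1.949/0.246 = 7.921 rad/s².

α ≈ 7.92 rad/s²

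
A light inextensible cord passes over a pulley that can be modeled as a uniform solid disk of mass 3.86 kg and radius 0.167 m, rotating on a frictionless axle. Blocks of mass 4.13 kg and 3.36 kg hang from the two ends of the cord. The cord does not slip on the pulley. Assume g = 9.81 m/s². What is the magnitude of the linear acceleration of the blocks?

a ≈ 0.802 m/s²

I = ½MR² = (1/2)(3.86)(0.167)² = 0.05383 kg·m².
Heavier block: m₁g − T₁ = m₁a. Lighter block: T₂ − m₂g = m₂a.
Pulley: (T₁ − T₂)R = Iα = I(a/R), so T₁ − T₂ = (I/R²)a = (1/2)M_p a = 1.930·a.
Adding the three: (m₁ − m₂)g = (m₁ + m₂ + 1.930)a, so a = (4.13 − 3.36)(9.81)/(4.13 + 3.36 + 1.930) = 0.8019 m/s².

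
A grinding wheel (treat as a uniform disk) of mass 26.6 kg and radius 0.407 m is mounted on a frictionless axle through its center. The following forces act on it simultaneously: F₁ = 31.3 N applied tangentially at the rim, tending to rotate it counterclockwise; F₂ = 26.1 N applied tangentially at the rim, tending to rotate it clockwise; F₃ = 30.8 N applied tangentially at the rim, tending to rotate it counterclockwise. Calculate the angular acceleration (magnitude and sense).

I = ½MR² = (1/2)(26.6)(0.407)² = 2.203 kg·m².
Taking counterclockwise as positive: τ₁ = +(31.3)(0.407) = +12.74 N·m; τ₂ = −(26.1)(0.407) = −10.62 N·m; τ₃ = +(30.8)(0.407) = +12.54 N·m.
Net torque τ = 14.65 N·m.
α = τ/I = 14.65/2.203 = 6.651 rad/s².

α ≈ 6.65 rad/s², counterclockwise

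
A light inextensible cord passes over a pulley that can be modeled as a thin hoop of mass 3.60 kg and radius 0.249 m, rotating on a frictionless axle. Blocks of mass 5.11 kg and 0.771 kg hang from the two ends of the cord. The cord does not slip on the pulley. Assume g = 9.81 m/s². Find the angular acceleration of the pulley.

I = MR² = (3.60)(0.249)² = 0.2232 kg·m².
Heavier block: m₁g − T₁ = m₁a. Lighter block: T₂ − m₂g = m₂a.
Pulley: (T₁ − T₂)R = Iα = I(a/R), so T₁ − T₂ = (I/R²)a = 1·M_p a = 3.600·a.
Adding the three: (m₁ − m₂)g = (m₁ + m₂ + 3.600)a, so a = (5.11 − 0.771)(9.81)/(5.11 + 0.771 + 3.600) = 4.490 m/s².
α = a/R = 4.490/0.249 = 18.03 rad/s².

α ≈ 18.0 rad/s²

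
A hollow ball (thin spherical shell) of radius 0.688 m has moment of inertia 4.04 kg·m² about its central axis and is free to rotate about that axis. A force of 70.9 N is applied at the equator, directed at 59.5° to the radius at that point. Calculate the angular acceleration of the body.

Only the tangential component produces torque: τ = F R sinθ = (70.9)(0.688) sin 59.5° = 42.03 N·m.
From τ = Iα: α = 42.03/4.040 = 10.40 rad/s².

α ≈ 10.4 rad/s²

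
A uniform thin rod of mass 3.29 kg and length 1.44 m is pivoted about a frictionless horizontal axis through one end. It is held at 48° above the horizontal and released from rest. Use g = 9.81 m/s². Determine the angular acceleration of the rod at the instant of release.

α ≈ 6.84 rad/s²

About the pivot, I = (1/3)ML² = (1/3)(3.29)(1.44)² = 2.274 kg·m².
The weight acts at the center, a distance L/2 = 0.7200 m from the pivot; τ = Mg(L/2) cos 48° = 15.55 N·m.
α = τ/I = 15.55/2.274 = 6.838 rad/s².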